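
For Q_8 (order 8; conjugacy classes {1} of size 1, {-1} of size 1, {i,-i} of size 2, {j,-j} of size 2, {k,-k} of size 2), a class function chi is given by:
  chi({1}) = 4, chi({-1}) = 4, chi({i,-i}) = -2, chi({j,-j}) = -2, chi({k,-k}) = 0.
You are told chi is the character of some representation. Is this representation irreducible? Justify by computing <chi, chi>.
Not irreducible (reducible): <chi, chi> = 6 > 1.

Explanation: <chi, chi> = (1/|G|) sum_C |C| * |chi(C)|^2 = (1/8)[1*|4|^2 + 1*|4|^2 + 2*|-2|^2 + 2*|-2|^2 + 2*|0|^2]
  = (1/8)[(16) + (16) + (8) + (8) + (0)] = 48/8 = 6.
A character is irreducible iff <chi, chi> = 1, so this representation is reducible.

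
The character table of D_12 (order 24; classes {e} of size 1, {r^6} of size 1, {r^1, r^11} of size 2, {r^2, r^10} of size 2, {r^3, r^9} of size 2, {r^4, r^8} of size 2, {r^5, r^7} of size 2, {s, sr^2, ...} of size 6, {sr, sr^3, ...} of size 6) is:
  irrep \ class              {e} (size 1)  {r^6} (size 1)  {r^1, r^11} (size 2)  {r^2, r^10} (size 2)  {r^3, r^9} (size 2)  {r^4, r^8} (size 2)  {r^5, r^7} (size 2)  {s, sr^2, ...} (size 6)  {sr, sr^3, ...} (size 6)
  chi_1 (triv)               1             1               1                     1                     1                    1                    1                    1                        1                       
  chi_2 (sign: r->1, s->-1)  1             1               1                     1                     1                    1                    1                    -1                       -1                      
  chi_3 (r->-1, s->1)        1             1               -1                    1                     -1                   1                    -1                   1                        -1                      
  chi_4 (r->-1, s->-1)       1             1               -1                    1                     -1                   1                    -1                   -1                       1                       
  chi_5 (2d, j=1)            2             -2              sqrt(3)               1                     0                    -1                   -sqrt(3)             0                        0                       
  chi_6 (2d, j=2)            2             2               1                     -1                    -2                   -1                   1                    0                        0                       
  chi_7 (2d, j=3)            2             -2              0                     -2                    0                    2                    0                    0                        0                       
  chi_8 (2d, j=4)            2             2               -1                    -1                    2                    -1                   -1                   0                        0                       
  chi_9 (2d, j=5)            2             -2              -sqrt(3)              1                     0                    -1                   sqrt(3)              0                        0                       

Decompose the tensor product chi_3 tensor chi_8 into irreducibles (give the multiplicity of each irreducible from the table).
chi_3 tensor chi_8 = chi_6 (all other irreducibles have multiplicity 0).

Working: The character of a tensor product is the pointwise product (chi_3 * chi_8)(C) = chi_3(C) * chi_8(C):
  {e}: (1)*(2), {r^6}: (1)*(2), {r^1, r^11}: (-1)*(-1), {r^2, r^10}: (1)*(-1), {r^3, r^9}: (-1)*(2), {r^4, r^8}: (1)*(-1), {r^5, r^7}: (-1)*(-1), {s, sr^2, ...}: (1)*(0), {sr, sr^3, ...}: (-1)*(0)
so (chi_3 * chi_8) takes values
  {e} -> 2, {r^6} -> 2, {r^1, r^11} -> 1, {r^2, r^10} -> -1, {r^3, r^9} -> -2, {r^4, r^8} -> -1, {r^5, r^7} -> 1, {s, sr^2, ...} -> 0, {sr, sr^3, ...} -> 0.
Now take the inner product of this character with each irreducible chi from the table, <chi_3*chi_8, chi> = (1/24) sum_C |C| (chi_3*chi_8)(C) conj(chi(C)):
  <chi_3*chi_8, chi_1> = (1/24)[1*(2)*conj(1) + 1*(2)*conj(1) + 2*(1)*conj(1) + 2*(-1)*conj(1) + 2*(-2)*conj(1) + 2*(-1)*conj(1) + 2*(1)*conj(1) + 6*(0)*conj(1) + 6*(0)*conj(1)]
      = (1/24)[(2) + (2) + (2) + (-2) + (-4) + (-2) + (2) + (0) + (0)] = 0/24 = 0
  <chi_3*chi_8, chi_2> = (1/24)[1*(2)*conj(1) + 1*(2)*conj(1) + 2*(1)*conj(1) + 2*(-1)*conj(1) + 2*(-2)*conj(1) + 2*(-1)*conj(1) + 2*(1)*conj(1) + 6*(0)*conj(-1) + 6*(0)*conj(-1)]
      = (1/24)[(2) + (2) + (2) + (-2) + (-4) + (-2) + (2) + (0) + (0)] = 0/24 = 0
  <chi_3*chi_8, chi_3> = (1/24)[1*(2)*conj(1) + 1*(2)*conj(1) + 2*(1)*conj(-1) + 2*(-1)*conj(1) + 2*(-2)*conj(-1) + 2*(-1)*conj(1) + 2*(1)*conj(-1) + 6*(0)*conj(1) + 6*(0)*conj(-1)]
      = (1/24)[(2) + (2) + (-2) + (-2) + (4) + (-2) + (-2) + (0) + (0)] = 0/24 = 0
  <chi_3*chi_8, chi_4> = (1/24)[1*(2)*conj(1) + 1*(2)*conj(1) + 2*(1)*conj(-1) + 2*(-1)*conj(1) + 2*(-2)*conj(-1) + 2*(-1)*conj(1) + 2*(1)*conj(-1) + 6*(0)*conj(-1) + 6*(0)*conj(1)]
      = (1/24)[(2) + (2) + (-2) + (-2) + (4) + (-2) + (-2) + (0) + (0)] = 0/24 = 0
  <chi_3*chi_8, chi_5> = (1/24)[1*(2)*conj(2) + 1*(2)*conj(-2) + 2*(1)*conj(sqrt(3)) + 2*(-1)*conj(1) + 2*(-2)*conj(0) + 2*(-1)*conj(-1) + 2*(1)*conj(-sqrt(3)) + 6*(0)*conj(0) + 6*(0)*conj(0)]
      = (1/24)[(4) + (-4) + (2*sqrt(3)) + (-2) + (0) + (2) + (-2*sqrt(3)) + (0) + (0)] = 0/24 = 0
  <chi_3*chi_8, chi_6> = (1/24)[1*(2)*conj(2) + 1*(2)*conj(2) + 2*(1)*conj(1) + 2*(-1)*conj(-1) + 2*(-2)*conj(-2) + 2*(-1)*conj(-1) + 2*(1)*conj(1) + 6*(0)*conj(0) + 6*(0)*conj(0)]
      = (1/24)[(4) + (4) + (2) + (2) + (8) + (2) + (2) + (0) + (0)] = 24/24 = 1
  <chi_3*chi_8, chi_7> = (1/24)[1*(2)*conj(2) + 1*(2)*conj(-2) + 2*(1)*conj(0) + 2*(-1)*conj(-2) + 2*(-2)*conj(0) + 2*(-1)*conj(2) + 2*(1)*conj(0) + 6*(0)*conj(0) + 6*(0)*conj(0)]
      = (1/24)[(4) + (-4) + (0) + (4) + (0) + (-4) + (0) + (0) + (0)] = 0/24 = 0
  <chi_3*chi_8, chi_8> = (1/24)[1*(2)*conj(2) + 1*(2)*conj(2) + 2*(1)*conj(-1) + 2*(-1)*conj(-1) + 2*(-2)*conj(2) + 2*(-1)*conj(-1) + 2*(1)*conj(-1) + 6*(0)*conj(0) + 6*(0)*conj(0)]
      = (1/24)[(4) + (4) + (-2) + (2) + (-8) + (2) + (-2) + (0) + (0)] = 0/24 = 0
  <chi_3*chi_8, chi_9> = (1/24)[1*(2)*conj(2) + 1*(2)*conj(-2) + 2*(1)*conj(-sqrt(3)) + 2*(-1)*conj(1) + 2*(-2)*conj(0) + 2*(-1)*conj(-1) + 2*(1)*conj(sqrt(3)) + 6*(0)*conj(0) + 6*(0)*conj(0)]
      = (1/24)[(4) + (-4) + (-2*sqrt(3)) + (-2) + (0) + (2) + (2*sqrt(3)) + (0) + (0)] = 0/24 = 0
Hence the multiplicities are chi_6: 1. Dimension check: dim(chi_3)*dim(chi_8) = 1*2 = 2 and sum (mult * dim) = 1*2 = 2.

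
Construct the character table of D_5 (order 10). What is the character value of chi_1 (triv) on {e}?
Conjugacy classes: {e} of size 1, {r^1, r^4} of size 2, {r^2, r^3} of size 2, {s, sr, ..., sr^4} of size 5.
Character table:
  irrep \ class              {e} (size 1)  {r^1, r^4} (size 2)  {r^2, r^3} (size 2)  {s, sr, ..., sr^4} (size 5)
  chi_1 (triv)               1             1                    1                    1                          
  chi_2 (sign: r->1, s->-1)  1             1                    1                    -1                         
  chi_3 (2d, j=1)            2             -1/2 + sqrt(5)/2     -sqrt(5)/2 - 1/2     0                          
  chi_4 (2d, j=2)            2             -sqrt(5)/2 - 1/2     -1/2 + sqrt(5)/2     0                          

Spot check: chi_1 (triv) on {e} = 1.

Solution. D_5 has order 2*5 = 10 with 4 conjugacy classes, hence 4 irreducibles. Sum of squared dims 1 + 1 + 4 + 4 = 10 = |G|. Linear characters come from the abelianisation; the 2-dimensional irreps have character r^k -> 2*cos(2*pi*j*k/5), reflections -> 0.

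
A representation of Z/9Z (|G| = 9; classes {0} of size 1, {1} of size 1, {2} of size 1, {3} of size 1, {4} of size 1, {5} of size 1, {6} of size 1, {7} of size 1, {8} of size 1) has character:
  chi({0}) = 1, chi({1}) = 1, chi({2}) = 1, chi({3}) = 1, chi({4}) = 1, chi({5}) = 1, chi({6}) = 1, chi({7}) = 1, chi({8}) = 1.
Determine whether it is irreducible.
Irreducible: <chi, chi> = 1.

Solution. <chi, chi> = (1/|G|) sum_C |C| * |chi(C)|^2 = (1/9)[1*|1|^2 + 1*|1|^2 + 1*|1|^2 + 1*|1|^2 + 1*|1|^2 + 1*|1|^2 + 1*|1|^2 + 1*|1|^2 + 1*|1|^2]
  = (1/9)[(1) + (1) + (1) + (1) + (1) + (1) + (1) + (1) + (1)] = 9/9 = 1.
(Exp terms are combined using exp(i*s)*conj(exp(i*t)) = exp(i*(s-t)), and sums of them are collapsed using the identity that for every m > 1 the m distinct m-th roots of unity sum to 0, e.g. 1 + exp(2*I*pi/3) + exp(-2*I*pi/3) = 0.)
A character is irreducible iff <chi, chi> = 1, so this representation is irreducible.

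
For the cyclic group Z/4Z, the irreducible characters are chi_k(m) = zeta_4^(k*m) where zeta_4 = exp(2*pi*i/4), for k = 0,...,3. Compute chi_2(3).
chi_2(3) = zeta_4^6 = -1

Argument: chi_2(3) = zeta_4^(2*3) = zeta_4^6. Since zeta_4^4 = 1, this equals zeta_4^2 = exp(2*pi*i*2/4) = -1.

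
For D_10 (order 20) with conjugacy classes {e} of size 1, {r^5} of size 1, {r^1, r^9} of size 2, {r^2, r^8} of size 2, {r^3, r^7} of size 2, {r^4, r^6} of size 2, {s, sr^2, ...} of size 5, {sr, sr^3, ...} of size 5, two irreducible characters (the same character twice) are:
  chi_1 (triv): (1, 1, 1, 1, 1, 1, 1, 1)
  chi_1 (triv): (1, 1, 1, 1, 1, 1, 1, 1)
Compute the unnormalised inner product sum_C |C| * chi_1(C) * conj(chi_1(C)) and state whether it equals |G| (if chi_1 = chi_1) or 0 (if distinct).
Sum = 20 = |G| = 20; so <chi_1, chi_1> = 1 (norm-1 confirms irreducibility).

Working: Compute term by term over conjugacy classes (|C| * chi_1(C) * conj(chi_1(C))):
  1*(1)*conj(1) + 1*(1)*conj(1) + 2*(1)*conj(1) + 2*(1)*conj(1) + 2*(1)*conj(1) + 2*(1)*conj(1) + 5*(1)*conj(1) + 5*(1)*conj(1)
  = (1) + (1) + (2) + (2) + (2) + (2) + (5) + (5)
  = 20.
Dividing by |G| = 20 gives 20/20 = 1, matching the row-orthogonality relation <chi_1, chi_1> = [chi_1 = chi_1].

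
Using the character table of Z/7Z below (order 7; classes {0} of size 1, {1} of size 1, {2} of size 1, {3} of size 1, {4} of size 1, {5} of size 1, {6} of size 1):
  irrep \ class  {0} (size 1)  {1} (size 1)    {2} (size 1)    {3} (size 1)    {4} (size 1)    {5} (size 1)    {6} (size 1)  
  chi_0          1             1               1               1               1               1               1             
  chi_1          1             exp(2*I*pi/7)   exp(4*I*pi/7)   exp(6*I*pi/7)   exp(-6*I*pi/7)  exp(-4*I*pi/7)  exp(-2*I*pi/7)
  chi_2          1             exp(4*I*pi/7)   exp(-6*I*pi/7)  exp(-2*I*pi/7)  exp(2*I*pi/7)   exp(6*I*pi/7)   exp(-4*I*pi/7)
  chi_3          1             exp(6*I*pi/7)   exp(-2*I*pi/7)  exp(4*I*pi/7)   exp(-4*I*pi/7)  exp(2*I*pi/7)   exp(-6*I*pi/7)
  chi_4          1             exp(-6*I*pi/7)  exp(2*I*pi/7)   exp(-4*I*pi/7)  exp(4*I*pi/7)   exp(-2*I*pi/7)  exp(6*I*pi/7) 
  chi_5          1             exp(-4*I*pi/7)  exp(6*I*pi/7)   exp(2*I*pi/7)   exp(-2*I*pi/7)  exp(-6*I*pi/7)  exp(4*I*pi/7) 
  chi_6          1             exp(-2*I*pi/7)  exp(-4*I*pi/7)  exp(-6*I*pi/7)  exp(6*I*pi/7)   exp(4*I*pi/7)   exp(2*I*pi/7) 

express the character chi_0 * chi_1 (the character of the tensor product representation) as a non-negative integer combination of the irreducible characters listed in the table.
chi_0 tensor chi_1 = chi_1 (all other irreducibles have multiplicity 0).

Details: The character of a tensor product is the pointwise product (chi_0 * chi_1)(C) = chi_0(C) * chi_1(C):
  {0}: (1)*(1), {1}: (1)*(exp(2*I*pi/7)), {2}: (1)*(exp(4*I*pi/7)), {3}: (1)*(exp(6*I*pi/7)), {4}: (1)*(exp(-6*I*pi/7)), {5}: (1)*(exp(-4*I*pi/7)), {6}: (1)*(exp(-2*I*pi/7))
so (chi_0 * chi_1) takes values
  {0} -> 1, {1} -> exp(2*I*pi/7), {2} -> exp(4*I*pi/7), {3} -> exp(6*I*pi/7), {4} -> exp(-6*I*pi/7), {5} -> exp(-4*I*pi/7), {6} -> exp(-2*I*pi/7).
Now take the inner product of this character with each irreducible chi from the table, <chi_0*chi_1, chi> = (1/7) sum_C |C| (chi_0*chi_1)(C) conj(chi(C)):
  <chi_0*chi_1, chi_0> = (1/7)[1*(1)*conj(1) + 1*(exp(2*I*pi/7))*conj(1) + 1*(exp(4*I*pi/7))*conj(1) + 1*(exp(6*I*pi/7))*conj(1) + 1*(exp(-6*I*pi/7))*conj(1) + 1*(exp(-4*I*pi/7))*conj(1) + 1*(exp(-2*I*pi/7))*conj(1)]
      = (1/7)[(1) + (exp(2*I*pi/7)) + (exp(4*I*pi/7)) + (exp(6*I*pi/7)) + (exp(-6*I*pi/7)) + (exp(-4*I*pi/7)) + (exp(-2*I*pi/7))] = 0/7 = 0
  <chi_0*chi_1, chi_1> = (1/7)[1*(1)*conj(1) + 1*(exp(2*I*pi/7))*conj(exp(2*I*pi/7)) + 1*(exp(4*I*pi/7))*conj(exp(4*I*pi/7)) + 1*(exp(6*I*pi/7))*conj(exp(6*I*pi/7)) + 1*(exp(-6*I*pi/7))*conj(exp(-6*I*pi/7)) + 1*(exp(-4*I*pi/7))*conj(exp(-4*I*pi/7)) + 1*(exp(-2*I*pi/7))*conj(exp(-2*I*pi/7))]
      = (1/7)[(1) + (1) + (1) + (1) + (1) + (1) + (1)] = 7/7 = 1
  <chi_0*chi_1, chi_2> = (1/7)[1*(1)*conj(1) + 1*(exp(2*I*pi/7))*conj(exp(4*I*pi/7)) + 1*(exp(4*I*pi/7))*conj(exp(-6*I*pi/7)) + 1*(exp(6*I*pi/7))*conj(exp(-2*I*pi/7)) + 1*(exp(-6*I*pi/7))*conj(exp(2*I*pi/7)) + 1*(exp(-4*I*pi/7))*conj(exp(6*I*pi/7)) + 1*(exp(-2*I*pi/7))*conj(exp(-4*I*pi/7))]
      = (1/7)[(1) + (exp(-2*I*pi/7)) + (exp(-4*I*pi/7)) + (exp(-6*I*pi/7)) + (exp(6*I*pi/7)) + (exp(4*I*pi/7)) + (exp(2*I*pi/7))] = 0/7 = 0
  <chi_0*chi_1, chi_3> = (1/7)[1*(1)*conj(1) + 1*(exp(2*I*pi/7))*conj(exp(6*I*pi/7)) + 1*(exp(4*I*pi/7))*conj(exp(-2*I*pi/7)) + 1*(exp(6*I*pi/7))*conj(exp(4*I*pi/7)) + 1*(exp(-6*I*pi/7))*conj(exp(-4*I*pi/7)) + 1*(exp(-4*I*pi/7))*conj(exp(2*I*pi/7)) + 1*(exp(-2*I*pi/7))*conj(exp(-6*I*pi/7))]
      = (1/7)[(1) + (exp(-4*I*pi/7)) + (exp(6*I*pi/7)) + (exp(2*I*pi/7)) + (exp(-2*I*pi/7)) + (exp(-6*I*pi/7)) + (exp(4*I*pi/7))] = 0/7 = 0
  <chi_0*chi_1, chi_4> = (1/7)[1*(1)*conj(1) + 1*(exp(2*I*pi/7))*conj(exp(-6*I*pi/7)) + 1*(exp(4*I*pi/7))*conj(exp(2*I*pi/7)) + 1*(exp(6*I*pi/7))*conj(exp(-4*I*pi/7)) + 1*(exp(-6*I*pi/7))*conj(exp(4*I*pi/7)) + 1*(exp(-4*I*pi/7))*conj(exp(-2*I*pi/7)) + 1*(exp(-2*I*pi/7))*conj(exp(6*I*pi/7))]
      = (1/7)[(1) + (exp(-6*I*pi/7)) + (exp(2*I*pi/7)) + (exp(-4*I*pi/7)) + (exp(4*I*pi/7)) + (exp(-2*I*pi/7)) + (exp(6*I*pi/7))] = 0/7 = 0
  <chi_0*chi_1, chi_5> = (1/7)[1*(1)*conj(1) + 1*(exp(2*I*pi/7))*conj(exp(-4*I*pi/7)) + 1*(exp(4*I*pi/7))*conj(exp(6*I*pi/7)) + 1*(exp(6*I*pi/7))*conj(exp(2*I*pi/7)) + 1*(exp(-6*I*pi/7))*conj(exp(-2*I*pi/7)) + 1*(exp(-4*I*pi/7))*conj(exp(-6*I*pi/7)) + 1*(exp(-2*I*pi/7))*conj(exp(4*I*pi/7))]
      = (1/7)[(1) + (exp(6*I*pi/7)) + (exp(-2*I*pi/7)) + (exp(4*I*pi/7)) + (exp(-4*I*pi/7)) + (exp(2*I*pi/7)) + (exp(-6*I*pi/7))] = 0/7 = 0
  <chi_0*chi_1, chi_6> = (1/7)[1*(1)*conj(1) + 1*(exp(2*I*pi/7))*conj(exp(-2*I*pi/7)) + 1*(exp(4*I*pi/7))*conj(exp(-4*I*pi/7)) + 1*(exp(6*I*pi/7))*conj(exp(-6*I*pi/7)) + 1*(exp(-6*I*pi/7))*conj(exp(6*I*pi/7)) + 1*(exp(-4*I*pi/7))*conj(exp(4*I*pi/7)) + 1*(exp(-2*I*pi/7))*conj(exp(2*I*pi/7))]
      = (1/7)[(1) + (exp(4*I*pi/7)) + (exp(-6*I*pi/7)) + (exp(-2*I*pi/7)) + (exp(2*I*pi/7)) + (exp(6*I*pi/7)) + (exp(-4*I*pi/7))] = 0/7 = 0
(Exp terms are combined using exp(i*s)*conj(exp(i*t)) = exp(i*(s-t)), and sums of them are collapsed using the identity that for every m > 1 the m distinct m-th roots of unity sum to 0, e.g. 1 + exp(2*I*pi/3) + exp(-2*I*pi/3) = 0.)
Hence the multiplicities are chi_1: 1. Dimension check: dim(chi_0)*dim(chi_1) = 1*1 = 1 and sum (mult * dim) = 1*1 = 1.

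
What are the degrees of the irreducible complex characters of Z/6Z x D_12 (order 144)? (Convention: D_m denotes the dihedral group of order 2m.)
Dimensions: 1, 1, 1, 1, 1, 1, 1, 1, 1, 1, 1, 1, 1, 1, 1, 1, 1, 1, 1, 1, 1, 1, 1, 1, 2, 2, 2, 2, 2, 2, 2, 2, 2, 2, 2, 2, 2, 2, 2, 2, 2, 2, 2, 2, 2, 2, 2, 2, 2, 2, 2, 2, 2, 2

Details: There are 54 irreducibles (= number of conjugacy classes). Their dimensions d_i satisfy sum d_i^2 = |G| = 144: 1 + 1 + 1 + 1 + 1 + 1 + 1 + 1 + 1 + 1 + 1 + 1 + 1 + 1 + 1 + 1 + 1 + 1 + 1 + 1 + 1 + 1 + 1 + 1 + 4 + 4 + 4 + 4 + 4 + 4 + 4 + 4 + 4 + 4 + 4 + 4 + 4 + 4 + 4 + 4 + 4 + 4 + 4 + 4 + 4 + 4 + 4 + 4 + 4 + 4 + 4 + 4 + 4 + 4 = 144. (For the product with Z/6Z: each of the 6 1-dim characters of Z/6Z tensors with each irrep of D_12, giving 6 copies of each D_12-dimension.)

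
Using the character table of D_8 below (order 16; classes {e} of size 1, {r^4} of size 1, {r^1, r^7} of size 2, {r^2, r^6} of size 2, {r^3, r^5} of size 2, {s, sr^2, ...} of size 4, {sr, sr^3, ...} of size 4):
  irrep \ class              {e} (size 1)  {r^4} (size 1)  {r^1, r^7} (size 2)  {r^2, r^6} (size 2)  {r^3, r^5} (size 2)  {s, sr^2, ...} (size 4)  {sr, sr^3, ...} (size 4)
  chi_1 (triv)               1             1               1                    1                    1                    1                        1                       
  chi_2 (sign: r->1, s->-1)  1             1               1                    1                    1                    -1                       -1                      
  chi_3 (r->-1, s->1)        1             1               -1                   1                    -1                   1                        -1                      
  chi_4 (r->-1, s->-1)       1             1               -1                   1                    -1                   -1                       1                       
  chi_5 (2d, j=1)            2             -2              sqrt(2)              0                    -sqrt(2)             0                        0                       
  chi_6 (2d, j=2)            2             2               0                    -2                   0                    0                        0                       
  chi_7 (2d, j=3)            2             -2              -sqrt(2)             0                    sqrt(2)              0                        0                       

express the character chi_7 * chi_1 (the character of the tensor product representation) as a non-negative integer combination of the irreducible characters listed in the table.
chi_7 tensor chi_1 = chi_7 (all other irreducibles have multiplicity 0).

Reasoning: The character of a tensor product is the pointwise product (chi_7 * chi_1)(C) = chi_7(C) * chi_1(C):
  {e}: (2)*(1), {r^4}: (-2)*(1), {r^1, r^7}: (-sqrt(2))*(1), {r^2, r^6}: (0)*(1), {r^3, r^5}: (sqrt(2))*(1), {s, sr^2, ...}: (0)*(1), {sr, sr^3, ...}: (0)*(1)
so (chi_7 * chi_1) takes values
  {e} -> 2, {r^4} -> -2, {r^1, r^7} -> -sqrt(2), {r^2, r^6} -> 0, {r^3, r^5} -> sqrt(2), {s, sr^2, ...} -> 0, {sr, sr^3, ...} -> 0.
Now take the inner product of this character with each irreducible chi from the table, <chi_7*chi_1, chi> = (1/16) sum_C |C| (chi_7*chi_1)(C) conj(chi(C)):
  <chi_7*chi_1, chi_1> = (1/16)[1*(2)*conj(1) + 1*(-2)*conj(1) + 2*(-sqrt(2))*conj(1) + 2*(0)*conj(1) + 2*(sqrt(2))*conj(1) + 4*(0)*conj(1) + 4*(0)*conj(1)]
      = (1/16)[(2) + (-2) + (-2*sqrt(2)) + (0) + (2*sqrt(2)) + (0) + (0)] = 0/16 = 0
  <chi_7*chi_1, chi_2> = (1/16)[1*(2)*conj(1) + 1*(-2)*conj(1) + 2*(-sqrt(2))*conj(1) + 2*(0)*conj(1) + 2*(sqrt(2))*conj(1) + 4*(0)*conj(-1) + 4*(0)*conj(-1)]
      = (1/16)[(2) + (-2) + (-2*sqrt(2)) + (0) + (2*sqrt(2)) + (0) + (0)] = 0/16 = 0
  <chi_7*chi_1, chi_3> = (1/16)[1*(2)*conj(1) + 1*(-2)*conj(1) + 2*(-sqrt(2))*conj(-1) + 2*(0)*conj(1) + 2*(sqrt(2))*conj(-1) + 4*(0)*conj(1) + 4*(0)*conj(-1)]
      = (1/16)[(2) + (-2) + (2*sqrt(2)) + (0) + (-2*sqrt(2)) + (0) + (0)] = 0/16 = 0
  <chi_7*chi_1, chi_4> = (1/16)[1*(2)*conj(1) + 1*(-2)*conj(1) + 2*(-sqrt(2))*conj(-1) + 2*(0)*conj(1) + 2*(sqrt(2))*conj(-1) + 4*(0)*conj(-1) + 4*(0)*conj(1)]
      = (1/16)[(2) + (-2) + (2*sqrt(2)) + (0) + (-2*sqrt(2)) + (0) + (0)] = 0/16 = 0
  <chi_7*chi_1, chi_5> = (1/16)[1*(2)*conj(2) + 1*(-2)*conj(-2) + 2*(-sqrt(2))*conj(sqrt(2)) + 2*(0)*conj(0) + 2*(sqrt(2))*conj(-sqrt(2)) + 4*(0)*conj(0) + 4*(0)*conj(0)]
      = (1/16)[(4) + (4) + (-4) + (0) + (-4) + (0) + (0)] = 0/16 = 0
  <chi_7*chi_1, chi_6> = (1/16)[1*(2)*conj(2) + 1*(-2)*conj(2) + 2*(-sqrt(2))*conj(0) + 2*(0)*conj(-2) + 2*(sqrt(2))*conj(0) + 4*(0)*conj(0) + 4*(0)*conj(0)]
      = (1/16)[(4) + (-4) + (0) + (0) + (0) + (0) + (0)] = 0/16 = 0
  <chi_7*chi_1, chi_7> = (1/16)[1*(2)*conj(2) + 1*(-2)*conj(-2) + 2*(-sqrt(2))*conj(-sqrt(2)) + 2*(0)*conj(0) + 2*(sqrt(2))*conj(sqrt(2)) + 4*(0)*conj(0) + 4*(0)*conj(0)]
      = (1/16)[(4) + (4) + (4) + (0) + (4) + (0) + (0)] = 16/16 = 1
Hence the multiplicities are chi_7: 1. Dimension check: dim(chi_7)*dim(chi_1) = 2*1 = 2 and sum (mult * dim) = 1*2 = 2.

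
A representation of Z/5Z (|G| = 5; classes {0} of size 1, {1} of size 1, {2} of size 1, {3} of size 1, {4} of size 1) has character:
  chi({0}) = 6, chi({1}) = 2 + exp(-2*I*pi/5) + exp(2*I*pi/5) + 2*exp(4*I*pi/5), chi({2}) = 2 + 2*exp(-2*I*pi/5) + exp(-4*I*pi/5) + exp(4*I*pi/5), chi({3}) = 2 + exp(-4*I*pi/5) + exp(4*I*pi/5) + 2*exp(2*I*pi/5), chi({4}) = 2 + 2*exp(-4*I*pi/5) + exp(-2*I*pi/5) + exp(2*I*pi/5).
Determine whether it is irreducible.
Not irreducible (reducible): <chi, chi> = 10 > 1.

Explanation: <chi, chi> = (1/|G|) sum_C |C| * |chi(C)|^2 = (1/5)[1*|6|^2 + 1*|2 + exp(-2*I*pi/5) + exp(2*I*pi/5) + 2*exp(4*I*pi/5)|^2 + 1*|2 + 2*exp(-2*I*pi/5) + exp(-4*I*pi/5) + exp(4*I*pi/5)|^2 + 1*|2 + exp(-4*I*pi/5) + exp(4*I*pi/5) + 2*exp(2*I*pi/5)|^2 + 1*|2 + 2*exp(-4*I*pi/5) + exp(-2*I*pi/5) + exp(2*I*pi/5)|^2]
  = (1/5)[(36) + (10 + 6*exp(-2*I*pi/5) + 7*exp(-4*I*pi/5) + 7*exp(4*I*pi/5) + 6*exp(2*I*pi/5)) + (10 + 7*exp(-2*I*pi/5) + 6*exp(-4*I*pi/5) + 6*exp(4*I*pi/5) + 7*exp(2*I*pi/5)) + (10 + 7*exp(-2*I*pi/5) + 6*exp(-4*I*pi/5) + 6*exp(4*I*pi/5) + 7*exp(2*I*pi/5)) + (10 + 6*exp(-2*I*pi/5) + 7*exp(-4*I*pi/5) + 7*exp(4*I*pi/5) + 6*exp(2*I*pi/5))] = 50/5 = 10.
(Exp terms are combined using exp(i*s)*conj(exp(i*t)) = exp(i*(s-t)), and sums of them are collapsed using the identity that for every m > 1 the m distinct m-th roots of unity sum to 0, e.g. 1 + exp(2*I*pi/3) + exp(-2*I*pi/3) = 0.)
A character is irreducible iff <chi, chi> = 1, so this representation is reducible.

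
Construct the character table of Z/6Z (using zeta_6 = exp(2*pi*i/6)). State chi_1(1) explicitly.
Character table of Z/6Z (irreps indexed chi_0,...,chi_5 with chi_k(m) = zeta_6^(k*m), zeta_6 = exp(2*pi*i/6)):
  irrep \ class  {0} (size 1)  {1} (size 1)    {2} (size 1)    {3} (size 1)  {4} (size 1)    {5} (size 1)  
  chi_0          1             1               1               1             1               1             
  chi_1          1             exp(I*pi/3)     exp(2*I*pi/3)   -1            exp(-2*I*pi/3)  exp(-I*pi/3)  
  chi_2          1             exp(2*I*pi/3)   exp(-2*I*pi/3)  1             exp(2*I*pi/3)   exp(-2*I*pi/3)
  chi_3          1             -1              1               -1            1               -1            
  chi_4          1             exp(-2*I*pi/3)  exp(2*I*pi/3)   1             exp(-2*I*pi/3)  exp(2*I*pi/3) 
  chi_5          1             exp(-I*pi/3)    exp(-2*I*pi/3)  -1            exp(2*I*pi/3)   exp(I*pi/3)   

Spot check: chi_1(1) = zeta_6^(1*1) = zeta_6^1 = exp(I*pi/3).

Why: Z/6Z is abelian, so all 6 irreducible complex representations are 1-dimensional. They are given by chi_k(m) = zeta_6^(k*m) for k = 0,...,5. Row orthogonality: sum_m chi_k(m) conj(chi_l(m)) = 6 * [k = l].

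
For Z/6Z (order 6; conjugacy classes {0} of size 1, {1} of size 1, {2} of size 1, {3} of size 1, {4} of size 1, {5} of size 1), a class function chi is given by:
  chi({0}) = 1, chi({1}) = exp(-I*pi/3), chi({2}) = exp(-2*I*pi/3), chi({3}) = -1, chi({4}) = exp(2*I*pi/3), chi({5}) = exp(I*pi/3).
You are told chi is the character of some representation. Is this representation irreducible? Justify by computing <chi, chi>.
Irreducible: <chi, chi> = 1.

<chi, chi> = (1/|G|) sum_C |C| * |chi(C)|^2 = (1/6)[1*|1|^2 + 1*|exp(-I*pi/3)|^2 + 1*|exp(-2*I*pi/3)|^2 + 1*|-1|^2 + 1*|exp(2*I*pi/3)|^2 + 1*|exp(I*pi/3)|^2]
  = (1/6)[(1) + (1) + (1) + (1) + (1) + (1)] = 6/6 = 1.
(Exp terms are combined using exp(i*s)*conj(exp(i*t)) = exp(i*(s-t)), and sums of them are collapsed using the identity that for every m > 1 the m distinct m-th roots of unity sum to 0, e.g. 1 + exp(2*I*pi/3) + exp(-2*I*pi/3) = 0.)
A character is irreducible iff <chi, chi> = 1, so this representation is irreducible.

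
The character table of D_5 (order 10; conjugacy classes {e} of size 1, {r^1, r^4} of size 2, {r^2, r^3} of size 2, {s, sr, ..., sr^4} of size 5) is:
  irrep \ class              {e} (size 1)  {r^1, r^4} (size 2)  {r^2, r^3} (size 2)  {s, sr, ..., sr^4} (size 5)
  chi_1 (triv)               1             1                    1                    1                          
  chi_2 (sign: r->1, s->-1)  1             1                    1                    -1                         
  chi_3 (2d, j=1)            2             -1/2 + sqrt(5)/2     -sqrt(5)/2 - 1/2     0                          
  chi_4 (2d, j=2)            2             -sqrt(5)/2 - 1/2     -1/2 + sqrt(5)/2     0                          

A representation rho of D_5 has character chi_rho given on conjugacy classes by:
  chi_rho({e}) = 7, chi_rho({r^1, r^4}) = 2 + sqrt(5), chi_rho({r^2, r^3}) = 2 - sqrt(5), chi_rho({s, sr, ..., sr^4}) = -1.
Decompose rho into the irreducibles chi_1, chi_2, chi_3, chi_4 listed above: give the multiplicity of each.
Multiplicities: chi_1: 1, chi_2: 2, chi_3: 2, chi_4: 0.

Reasoning: Use <chi_rho, chi> = (1/|G|) sum_C |C| * chi_rho(C) * conj(chi(C)) with |G| = 10 for each irreducible chi in the table:
  <chi_rho, chi_1> = (1/10)[1*(7)*conj(1) + 2*(2 + sqrt(5))*conj(1) + 2*(2 - sqrt(5))*conj(1) + 5*(-1)*conj(1)]
      = (1/10)[(7) + (4 + 2*sqrt(5)) + (4 - 2*sqrt(5)) + (-5)] = 10/10 = 1
  <chi_rho, chi_2> = (1/10)[1*(7)*conj(1) + 2*(2 + sqrt(5))*conj(1) + 2*(2 - sqrt(5))*conj(1) + 5*(-1)*conj(-1)]
      = (1/10)[(7) + (4 + 2*sqrt(5)) + (4 - 2*sqrt(5)) + (5)] = 20/10 = 2
  <chi_rho, chi_3> = (1/10)[1*(7)*conj(2) + 2*(2 + sqrt(5))*conj(-1/2 + sqrt(5)/2) + 2*(2 - sqrt(5))*conj(-sqrt(5)/2 - 1/2) + 5*(-1)*conj(0)]
      = (1/10)[(14) + (sqrt(5) + 3) + (3 - sqrt(5)) + (0)] = 20/10 = 2
  <chi_rho, chi_4> = (1/10)[1*(7)*conj(2) + 2*(2 + sqrt(5))*conj(-sqrt(5)/2 - 1/2) + 2*(2 - sqrt(5))*conj(-1/2 + sqrt(5)/2) + 5*(-1)*conj(0)]
      = (1/10)[(14) + (-7 - 3*sqrt(5)) + (-7 + 3*sqrt(5)) + (0)] = 0/10 = 0
Dimension check: dim(rho) = sum (mult * dim) = 1*1 + 2*1 + 2*2 + 0*2 = 7 = chi_rho(e) = 7.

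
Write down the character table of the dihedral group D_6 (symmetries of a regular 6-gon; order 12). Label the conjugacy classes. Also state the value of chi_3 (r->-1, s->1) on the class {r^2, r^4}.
Conjugacy classes: {e} of size 1, {r^3} of size 1, {r^1, r^5} of size 2, {r^2, r^4} of size 2, {s, sr^2, ...} of size 3, {sr, sr^3, ...} of size 3.
Character table:
  irrep \ class              {e} (size 1)  {r^3} (size 1)  {r^1, r^5} (size 2)  {r^2, r^4} (size 2)  {s, sr^2, ...} (size 3)  {sr, sr^3, ...} (size 3)
  chi_1 (triv)               1             1               1                    1                    1                        1                       
  chi_2 (sign: r->1, s->-1)  1             1               1                    1                    -1                       -1                      
  chi_3 (r->-1, s->1)        1             -1              -1                   1                    1                        -1                      
  chi_4 (r->-1, s->-1)       1             -1              -1                   1                    -1                       1                       
  chi_5 (2d, j=1)            2             -2              1                    -1                   0                        0                       
  chi_6 (2d, j=2)            2             2               -1                   -1                   0                        0                       

Spot check: chi_3 (r->-1, s->1) on {r^2, r^4} = 1.

Details: D_6 has order 2*6 = 12 with 6 conjugacy classes, hence 6 irreducibles. Sum of squared dims 1 + 1 + 1 + 1 + 4 + 4 = 12 = |G|. Linear characters come from the abelianisation; the 2-dimensional irreps have character r^k -> 2*cos(2*pi*j*k/6), reflections -> 0.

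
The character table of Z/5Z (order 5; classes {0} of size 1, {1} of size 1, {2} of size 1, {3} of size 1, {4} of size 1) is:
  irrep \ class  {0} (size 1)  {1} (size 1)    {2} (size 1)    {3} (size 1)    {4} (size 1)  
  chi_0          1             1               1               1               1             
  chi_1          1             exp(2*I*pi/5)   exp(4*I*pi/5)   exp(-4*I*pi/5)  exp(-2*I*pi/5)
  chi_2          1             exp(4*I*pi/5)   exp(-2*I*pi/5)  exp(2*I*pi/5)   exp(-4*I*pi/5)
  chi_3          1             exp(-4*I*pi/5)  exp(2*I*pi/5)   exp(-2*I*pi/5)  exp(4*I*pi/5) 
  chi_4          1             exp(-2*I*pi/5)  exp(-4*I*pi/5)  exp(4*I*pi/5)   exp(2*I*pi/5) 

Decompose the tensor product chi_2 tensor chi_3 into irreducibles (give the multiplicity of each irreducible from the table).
chi_2 tensor chi_3 = chi_0 (all other irreducibles have multiplicity 0).

Proof sketch: The character of a tensor product is the pointwise product (chi_2 * chi_3)(C) = chi_2(C) * chi_3(C):
  {0}: (1)*(1), {1}: (exp(4*I*pi/5))*(exp(-4*I*pi/5)), {2}: (exp(-2*I*pi/5))*(exp(2*I*pi/5)), {3}: (exp(2*I*pi/5))*(exp(-2*I*pi/5)), {4}: (exp(-4*I*pi/5))*(exp(4*I*pi/5))
so (chi_2 * chi_3) takes values
  {0} -> 1, {1} -> 1, {2} -> 1, {3} -> 1, {4} -> 1.
Now take the inner product of this character with each irreducible chi from the table, <chi_2*chi_3, chi> = (1/5) sum_C |C| (chi_2*chi_3)(C) conj(chi(C)):
  <chi_2*chi_3, chi_0> = (1/5)[1*(1)*conj(1) + 1*(1)*conj(1) + 1*(1)*conj(1) + 1*(1)*conj(1) + 1*(1)*conj(1)]
      = (1/5)[(1) + (1) + (1) + (1) + (1)] = 5/5 = 1
  <chi_2*chi_3, chi_1> = (1/5)[1*(1)*conj(1) + 1*(1)*conj(exp(2*I*pi/5)) + 1*(1)*conj(exp(4*I*pi/5)) + 1*(1)*conj(exp(-4*I*pi/5)) + 1*(1)*conj(exp(-2*I*pi/5))]
      = (1/5)[(1) + (exp(-2*I*pi/5)) + (exp(-4*I*pi/5)) + (exp(4*I*pi/5)) + (exp(2*I*pi/5))] = 0/5 = 0
  <chi_2*chi_3, chi_2> = (1/5)[1*(1)*conj(1) + 1*(1)*conj(exp(4*I*pi/5)) + 1*(1)*conj(exp(-2*I*pi/5)) + 1*(1)*conj(exp(2*I*pi/5)) + 1*(1)*conj(exp(-4*I*pi/5))]
      = (1/5)[(1) + (exp(-4*I*pi/5)) + (exp(2*I*pi/5)) + (exp(-2*I*pi/5)) + (exp(4*I*pi/5))] = 0/5 = 0
  <chi_2*chi_3, chi_3> = (1/5)[1*(1)*conj(1) + 1*(1)*conj(exp(-4*I*pi/5)) + 1*(1)*conj(exp(2*I*pi/5)) + 1*(1)*conj(exp(-2*I*pi/5)) + 1*(1)*conj(exp(4*I*pi/5))]
      = (1/5)[(1) + (exp(4*I*pi/5)) + (exp(-2*I*pi/5)) + (exp(2*I*pi/5)) + (exp(-4*I*pi/5))] = 0/5 = 0
  <chi_2*chi_3, chi_4> = (1/5)[1*(1)*conj(1) + 1*(1)*conj(exp(-2*I*pi/5)) + 1*(1)*conj(exp(-4*I*pi/5)) + 1*(1)*conj(exp(4*I*pi/5)) + 1*(1)*conj(exp(2*I*pi/5))]
      = (1/5)[(1) + (exp(2*I*pi/5)) + (exp(4*I*pi/5)) + (exp(-4*I*pi/5)) + (exp(-2*I*pi/5))] = 0/5 = 0
(Exp terms are combined using exp(i*s)*conj(exp(i*t)) = exp(i*(s-t)), and sums of them are collapsed using the identity that for every m > 1 the m distinct m-th roots of unity sum to 0, e.g. 1 + exp(2*I*pi/3) + exp(-2*I*pi/3) = 0.)
Hence the multiplicities are chi_0: 1. Dimension check: dim(chi_2)*dim(chi_3) = 1*1 = 1 and sum (mult * dim) = 1*1 = 1.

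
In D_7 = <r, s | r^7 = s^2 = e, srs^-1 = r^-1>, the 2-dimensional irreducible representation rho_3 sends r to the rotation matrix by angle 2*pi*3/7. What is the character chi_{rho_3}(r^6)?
chi_{rho_3}(r^6) = 2*cos(2*pi*3*6/7) = -2*cos(pi/7)

Explanation: rho_3(r^6) is rotation by angle 2*pi*3*6/7, whose trace is 2*cos(2*pi*3*6/7) = -2*cos(pi/7).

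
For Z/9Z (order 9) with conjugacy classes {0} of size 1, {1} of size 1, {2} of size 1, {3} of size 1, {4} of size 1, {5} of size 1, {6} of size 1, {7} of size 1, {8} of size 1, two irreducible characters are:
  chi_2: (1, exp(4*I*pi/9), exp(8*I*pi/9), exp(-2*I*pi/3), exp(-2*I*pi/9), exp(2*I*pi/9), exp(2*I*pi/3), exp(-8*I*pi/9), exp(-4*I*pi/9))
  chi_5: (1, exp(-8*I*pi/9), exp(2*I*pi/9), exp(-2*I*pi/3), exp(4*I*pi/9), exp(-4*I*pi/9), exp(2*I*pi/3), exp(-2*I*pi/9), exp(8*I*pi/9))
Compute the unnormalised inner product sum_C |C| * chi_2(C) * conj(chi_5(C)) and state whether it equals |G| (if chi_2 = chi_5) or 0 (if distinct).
Sum = 0; so <chi_2, chi_5> = 0 (distinct irreducibles are orthogonal).

Working: Compute term by term over conjugacy classes (|C| * chi_2(C) * conj(chi_5(C))):
  1*(1)*conj(1) + 1*(exp(4*I*pi/9))*conj(exp(-8*I*pi/9)) + 1*(exp(8*I*pi/9))*conj(exp(2*I*pi/9)) + 1*(exp(-2*I*pi/3))*conj(exp(-2*I*pi/3)) + 1*(exp(-2*I*pi/9))*conj(exp(4*I*pi/9)) + 1*(exp(2*I*pi/9))*conj(exp(-4*I*pi/9)) + 1*(exp(2*I*pi/3))*conj(exp(2*I*pi/3)) + 1*(exp(-8*I*pi/9))*conj(exp(-2*I*pi/9)) + 1*(exp(-4*I*pi/9))*conj(exp(8*I*pi/9))
  = (1) + (exp(-2*I*pi/3)) + (exp(2*I*pi/3)) + (1) + (exp(-2*I*pi/3)) + (exp(2*I*pi/3)) + (1) + (exp(-2*I*pi/3)) + (exp(2*I*pi/3))
  = 0.
(Exp terms are combined using exp(i*s)*conj(exp(i*t)) = exp(i*(s-t)), and sums of them are collapsed using the identity that for every m > 1 the m distinct m-th roots of unity sum to 0, e.g. 1 + exp(2*I*pi/3) + exp(-2*I*pi/3) = 0.)
Dividing by |G| = 9 gives 0/9 = 0, matching the row-orthogonality relation <chi_2, chi_5> = [chi_2 = chi_5].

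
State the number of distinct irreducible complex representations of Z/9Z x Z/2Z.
18

Explanation: The number of irreducible complex representations of a finite group equals its number of conjugacy classes. Z/9Z x Z/2Z is abelian of order 18, so every element is its own conjugacy class: 18 classes, so Z/9Z x Z/2Z (order 18) has exactly 18 irreducible complex representations.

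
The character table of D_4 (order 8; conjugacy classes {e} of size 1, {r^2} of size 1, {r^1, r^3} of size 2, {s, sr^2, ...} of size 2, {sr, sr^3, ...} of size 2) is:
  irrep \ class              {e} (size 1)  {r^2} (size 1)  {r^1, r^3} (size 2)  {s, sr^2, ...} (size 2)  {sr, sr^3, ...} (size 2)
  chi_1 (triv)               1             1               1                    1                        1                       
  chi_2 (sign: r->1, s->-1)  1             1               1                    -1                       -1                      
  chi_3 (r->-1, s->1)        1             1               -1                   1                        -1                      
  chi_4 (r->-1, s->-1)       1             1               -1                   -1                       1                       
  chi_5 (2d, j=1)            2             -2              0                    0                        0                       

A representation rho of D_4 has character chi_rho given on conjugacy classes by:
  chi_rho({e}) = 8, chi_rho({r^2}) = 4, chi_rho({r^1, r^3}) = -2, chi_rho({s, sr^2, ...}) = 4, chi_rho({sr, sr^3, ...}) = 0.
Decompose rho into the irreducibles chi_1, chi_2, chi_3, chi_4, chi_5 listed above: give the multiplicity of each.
Multiplicities: chi_1: 2, chi_2: 0, chi_3: 3, chi_4: 1, chi_5: 1.

Why: Use <chi_rho, chi> = (1/|G|) sum_C |C| * chi_rho(C) * conj(chi(C)) with |G| = 8 for each irreducible chi in the table:
  <chi_rho, chi_1> = (1/8)[1*(8)*conj(1) + 1*(4)*conj(1) + 2*(-2)*conj(1) + 2*(4)*conj(1) + 2*(0)*conj(1)]
      = (1/8)[(8) + (4) + (-4) + (8) + (0)] = 16/8 = 2
  <chi_rho, chi_2> = (1/8)[1*(8)*conj(1) + 1*(4)*conj(1) + 2*(-2)*conj(1) + 2*(4)*conj(-1) + 2*(0)*conj(-1)]
      = (1/8)[(8) + (4) + (-4) + (-8) + (0)] = 0/8 = 0
  <chi_rho, chi_3> = (1/8)[1*(8)*conj(1) + 1*(4)*conj(1) + 2*(-2)*conj(-1) + 2*(4)*conj(1) + 2*(0)*conj(-1)]
      = (1/8)[(8) + (4) + (4) + (8) + (0)] = 24/8 = 3
  <chi_rho, chi_4> = (1/8)[1*(8)*conj(1) + 1*(4)*conj(1) + 2*(-2)*conj(-1) + 2*(4)*conj(-1) + 2*(0)*conj(1)]
      = (1/8)[(8) + (4) + (4) + (-8) + (0)] = 8/8 = 1
  <chi_rho, chi_5> = (1/8)[1*(8)*conj(2) + 1*(4)*conj(-2) + 2*(-2)*conj(0) + 2*(4)*conj(0) + 2*(0)*conj(0)]
      = (1/8)[(16) + (-8) + (0) + (0) + (0)] = 8/8 = 1
Dimension check: dim(rho) = sum (mult * dim) = 2*1 + 0*1 + 3*1 + 1*1 + 1*2 = 8 = chi_rho(e) = 8.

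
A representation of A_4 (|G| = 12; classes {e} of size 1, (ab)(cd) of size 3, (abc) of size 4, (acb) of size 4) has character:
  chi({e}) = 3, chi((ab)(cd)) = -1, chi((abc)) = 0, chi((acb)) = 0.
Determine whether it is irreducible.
Irreducible: <chi, chi> = 1.

Justification: <chi, chi> = (1/|G|) sum_C |C| * |chi(C)|^2 = (1/12)[1*|3|^2 + 3*|-1|^2 + 4*|0|^2 + 4*|0|^2]
  = (1/12)[(9) + (3) + (0) + (0)] = 12/12 = 1.
(Exp terms are combined using exp(i*s)*conj(exp(i*t)) = exp(i*(s-t)), and sums of them are collapsed using the identity that for every m > 1 the m distinct m-th roots of unity sum to 0, e.g. 1 + exp(2*I*pi/3) + exp(-2*I*pi/3) = 0.)
A character is irreducible iff <chi, chi> = 1, so this representation is irreducible.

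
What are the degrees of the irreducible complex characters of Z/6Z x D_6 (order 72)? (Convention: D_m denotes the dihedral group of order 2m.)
Dimensions: 1, 1, 1, 1, 1, 1, 1, 1, 1, 1, 1, 1, 1, 1, 1, 1, 1, 1, 1, 1, 1, 1, 1, 1, 2, 2, 2, 2, 2, 2, 2, 2, 2, 2, 2, 2

Working: There are 36 irreducibles (= number of conjugacy classes). Their dimensions d_i satisfy sum d_i^2 = |G| = 72: 1 + 1 + 1 + 1 + 1 + 1 + 1 + 1 + 1 + 1 + 1 + 1 + 1 + 1 + 1 + 1 + 1 + 1 + 1 + 1 + 1 + 1 + 1 + 1 + 4 + 4 + 4 + 4 + 4 + 4 + 4 + 4 + 4 + 4 + 4 + 4 = 72. (For the product with Z/6Z: each of the 6 1-dim characters of Z/6Z tensors with each irrep of D_6, giving 6 copies of each D_6-dimension.)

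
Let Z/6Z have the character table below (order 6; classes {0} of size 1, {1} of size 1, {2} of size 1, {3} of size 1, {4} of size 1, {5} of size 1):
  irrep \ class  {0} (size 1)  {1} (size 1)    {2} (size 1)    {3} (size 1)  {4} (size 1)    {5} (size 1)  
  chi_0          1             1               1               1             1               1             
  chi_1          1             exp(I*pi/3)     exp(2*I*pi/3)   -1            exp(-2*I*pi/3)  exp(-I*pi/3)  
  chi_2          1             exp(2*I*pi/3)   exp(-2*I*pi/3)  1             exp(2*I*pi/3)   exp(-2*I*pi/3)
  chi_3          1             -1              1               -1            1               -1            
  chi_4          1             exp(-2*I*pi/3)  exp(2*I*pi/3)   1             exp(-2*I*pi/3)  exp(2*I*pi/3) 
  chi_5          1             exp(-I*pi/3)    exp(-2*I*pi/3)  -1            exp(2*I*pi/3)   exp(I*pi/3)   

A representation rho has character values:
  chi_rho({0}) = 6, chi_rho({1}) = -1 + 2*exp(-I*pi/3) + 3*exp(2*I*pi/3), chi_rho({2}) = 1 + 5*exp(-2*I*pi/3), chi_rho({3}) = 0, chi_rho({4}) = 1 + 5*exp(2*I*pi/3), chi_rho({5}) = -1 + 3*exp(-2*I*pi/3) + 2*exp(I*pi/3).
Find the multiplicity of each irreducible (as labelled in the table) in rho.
Multiplicities: chi_0: 0, chi_1: 0, chi_2: 3, chi_3: 1, chi_4: 0, chi_5: 2.

Explanation: Use <chi_rho, chi> = (1/|G|) sum_C |C| * chi_rho(C) * conj(chi(C)) with |G| = 6 for each irreducible chi in the table:
  <chi_rho, chi_0> = (1/6)[1*(6)*conj(1) + 1*(-1 + 2*exp(-I*pi/3) + 3*exp(2*I*pi/3))*conj(1) + 1*(1 + 5*exp(-2*I*pi/3))*conj(1) + 1*(0)*conj(1) + 1*(1 + 5*exp(2*I*pi/3))*conj(1) + 1*(-1 + 3*exp(-2*I*pi/3) + 2*exp(I*pi/3))*conj(1)]
      = (1/6)[(6) + (-1 + 2*exp(-I*pi/3) + 3*exp(2*I*pi/3)) + (1 + 5*exp(-2*I*pi/3)) + (0) + (1 + 5*exp(2*I*pi/3)) + (-1 + 3*exp(-2*I*pi/3) + 2*exp(I*pi/3))] = 0/6 = 0
  <chi_rho, chi_1> = (1/6)[1*(6)*conj(1) + 1*(-1 + 2*exp(-I*pi/3) + 3*exp(2*I*pi/3))*conj(exp(I*pi/3)) + 1*(1 + 5*exp(-2*I*pi/3))*conj(exp(2*I*pi/3)) + 1*(0)*conj(-1) + 1*(1 + 5*exp(2*I*pi/3))*conj(exp(-2*I*pi/3)) + 1*(-1 + 3*exp(-2*I*pi/3) + 2*exp(I*pi/3))*conj(exp(-I*pi/3))]
      = (1/6)[(6) + (2*exp(-2*I*pi/3) - exp(-I*pi/3) + 3*exp(I*pi/3)) + (exp(-2*I*pi/3) + 5*exp(2*I*pi/3)) + (0) + (5*exp(-2*I*pi/3) + exp(2*I*pi/3)) + (3*exp(-I*pi/3) - exp(I*pi/3) + 2*exp(2*I*pi/3))] = 0/6 = 0
  <chi_rho, chi_2> = (1/6)[1*(6)*conj(1) + 1*(-1 + 2*exp(-I*pi/3) + 3*exp(2*I*pi/3))*conj(exp(2*I*pi/3)) + 1*(1 + 5*exp(-2*I*pi/3))*conj(exp(-2*I*pi/3)) + 1*(0)*conj(1) + 1*(1 + 5*exp(2*I*pi/3))*conj(exp(2*I*pi/3)) + 1*(-1 + 3*exp(-2*I*pi/3) + 2*exp(I*pi/3))*conj(exp(-2*I*pi/3))]
      = (1/6)[(6) + (1 - exp(-2*I*pi/3)) + (5 + exp(2*I*pi/3)) + (0) + (5 + exp(-2*I*pi/3)) + (1 - exp(2*I*pi/3))] = 18/6 = 3
  <chi_rho, chi_3> = (1/6)[1*(6)*conj(1) + 1*(-1 + 2*exp(-I*pi/3) + 3*exp(2*I*pi/3))*conj(-1) + 1*(1 + 5*exp(-2*I*pi/3))*conj(1) + 1*(0)*conj(-1) + 1*(1 + 5*exp(2*I*pi/3))*conj(1) + 1*(-1 + 3*exp(-2*I*pi/3) + 2*exp(I*pi/3))*conj(-1)]
      = (1/6)[(6) + (1 - 3*exp(2*I*pi/3) - 2*exp(-I*pi/3)) + (1 + 5*exp(-2*I*pi/3)) + (0) + (1 + 5*exp(2*I*pi/3)) + (1 - 2*exp(I*pi/3) - 3*exp(-2*I*pi/3))] = 6/6 = 1
  <chi_rho, chi_4> = (1/6)[1*(6)*conj(1) + 1*(-1 + 2*exp(-I*pi/3) + 3*exp(2*I*pi/3))*conj(exp(-2*I*pi/3)) + 1*(1 + 5*exp(-2*I*pi/3))*conj(exp(2*I*pi/3)) + 1*(0)*conj(1) + 1*(1 + 5*exp(2*I*pi/3))*conj(exp(-2*I*pi/3)) + 1*(-1 + 3*exp(-2*I*pi/3) + 2*exp(I*pi/3))*conj(exp(2*I*pi/3))]
      = (1/6)[(6) + (3*exp(-2*I*pi/3) - exp(2*I*pi/3) + 2*exp(I*pi/3)) + (exp(-2*I*pi/3) + 5*exp(2*I*pi/3)) + (0) + (5*exp(-2*I*pi/3) + exp(2*I*pi/3)) + (2*exp(-I*pi/3) - exp(-2*I*pi/3) + 3*exp(2*I*pi/3))] = 0/6 = 0
  <chi_rho, chi_5> = (1/6)[1*(6)*conj(1) + 1*(-1 + 2*exp(-I*pi/3) + 3*exp(2*I*pi/3))*conj(exp(-I*pi/3)) + 1*(1 + 5*exp(-2*I*pi/3))*conj(exp(-2*I*pi/3)) + 1*(0)*conj(-1) + 1*(1 + 5*exp(2*I*pi/3))*conj(exp(2*I*pi/3)) + 1*(-1 + 3*exp(-2*I*pi/3) + 2*exp(I*pi/3))*conj(exp(I*pi/3))]
      = (1/6)[(6) + (-1 - exp(I*pi/3)) + (5 + exp(2*I*pi/3)) + (0) + (5 + exp(-2*I*pi/3)) + (-1 - exp(-I*pi/3))] = 12/6 = 2
(Exp terms are combined using exp(i*s)*conj(exp(i*t)) = exp(i*(s-t)), and sums of them are collapsed using the identity that for every m > 1 the m distinct m-th roots of unity sum to 0, e.g. 1 + exp(2*I*pi/3) + exp(-2*I*pi/3) = 0.)
Dimension check: dim(rho) = sum (mult * dim) = 0*1 + 0*1 + 3*1 + 1*1 + 0*1 + 2*1 = 6 = chi_rho(e) = 6.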